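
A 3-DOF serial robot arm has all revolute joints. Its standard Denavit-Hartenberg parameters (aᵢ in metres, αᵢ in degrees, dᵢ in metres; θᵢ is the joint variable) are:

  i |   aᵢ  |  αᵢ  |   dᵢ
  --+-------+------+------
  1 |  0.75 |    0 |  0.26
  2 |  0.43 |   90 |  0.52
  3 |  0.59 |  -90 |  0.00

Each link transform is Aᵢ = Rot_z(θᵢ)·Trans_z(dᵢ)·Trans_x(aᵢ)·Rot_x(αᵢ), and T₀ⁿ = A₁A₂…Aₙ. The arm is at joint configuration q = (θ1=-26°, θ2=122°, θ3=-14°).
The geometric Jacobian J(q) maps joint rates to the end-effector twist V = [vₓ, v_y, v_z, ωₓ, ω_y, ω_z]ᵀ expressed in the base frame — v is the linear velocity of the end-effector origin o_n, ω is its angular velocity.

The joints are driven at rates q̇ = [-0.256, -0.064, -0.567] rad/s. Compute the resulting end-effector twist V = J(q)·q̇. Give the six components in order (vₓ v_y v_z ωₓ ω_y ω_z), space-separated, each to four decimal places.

0.2433 -0.2195 -0.3246 -0.5639 -0.0593 -0.3200

o_n = [0.5693, 0.6682, 0.6373]
J₁: ẑ×o_n = [-0.6682, 0.5693, 0.0000], ω = ẑ
J2: z=[0.0000, 0.0000, 1.0000] o=[0.6741, -0.3288, 0.2600] → [-0.9970, -0.1048, 0.0000, 0.0000, 0.0000, 1.0000]
J3: z=[0.9945, 0.1045, 0.0000] o=[0.6291, 0.0989, 0.7800] → [-0.0149, 0.1420, 0.5725, 0.9945, 0.1045, 0.0000]
V = J·q̇ = [0.2433, -0.2195, -0.3246, -0.5639, -0.0593, -0.3200]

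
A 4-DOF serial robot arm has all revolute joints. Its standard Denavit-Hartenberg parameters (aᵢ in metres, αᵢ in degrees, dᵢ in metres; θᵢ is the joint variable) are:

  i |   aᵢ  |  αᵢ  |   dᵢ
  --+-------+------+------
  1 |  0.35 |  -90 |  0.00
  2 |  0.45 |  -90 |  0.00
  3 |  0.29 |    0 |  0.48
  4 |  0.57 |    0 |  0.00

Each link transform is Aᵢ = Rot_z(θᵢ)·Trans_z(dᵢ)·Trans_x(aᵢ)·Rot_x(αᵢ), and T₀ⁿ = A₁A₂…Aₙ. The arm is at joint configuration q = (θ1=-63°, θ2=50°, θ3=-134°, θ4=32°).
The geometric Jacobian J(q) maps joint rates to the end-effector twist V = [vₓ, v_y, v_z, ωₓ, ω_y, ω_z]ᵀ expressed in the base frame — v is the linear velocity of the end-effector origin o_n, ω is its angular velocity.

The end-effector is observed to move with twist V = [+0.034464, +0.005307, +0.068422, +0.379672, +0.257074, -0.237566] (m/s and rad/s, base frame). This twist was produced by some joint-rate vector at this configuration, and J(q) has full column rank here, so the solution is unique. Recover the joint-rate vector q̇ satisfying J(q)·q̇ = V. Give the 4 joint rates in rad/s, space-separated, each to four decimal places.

-0.1900 0.4550 0.1830 -0.1090

o_n = [0.7126, 0.2891, -0.4082]
J₁: ẑ×o_n = [-0.2891, 0.7126, 0.0000], ω = ẑ
J2: z=[0.8910, 0.4540, 0.0000] o=[0.1589, -0.3119, 0.0000] → [-0.1853, 0.3637, 0.2841, 0.8910, 0.4540, 0.0000]
J3: z=[-0.3478, 0.6826, -0.6428] o=[0.2902, -0.5696, -0.3447] → [0.5087, -0.2935, -0.5869, -0.3478, 0.6826, -0.6428]
J4: z=[-0.3478, 0.6826, -0.6428] o=[0.2504, -0.0319, -0.4989] → [0.2683, -0.2655, -0.4271, -0.3478, 0.6826, -0.6428]
q̇ = J⁺·V = [-0.1900, 0.4550, 0.1830, -0.1090]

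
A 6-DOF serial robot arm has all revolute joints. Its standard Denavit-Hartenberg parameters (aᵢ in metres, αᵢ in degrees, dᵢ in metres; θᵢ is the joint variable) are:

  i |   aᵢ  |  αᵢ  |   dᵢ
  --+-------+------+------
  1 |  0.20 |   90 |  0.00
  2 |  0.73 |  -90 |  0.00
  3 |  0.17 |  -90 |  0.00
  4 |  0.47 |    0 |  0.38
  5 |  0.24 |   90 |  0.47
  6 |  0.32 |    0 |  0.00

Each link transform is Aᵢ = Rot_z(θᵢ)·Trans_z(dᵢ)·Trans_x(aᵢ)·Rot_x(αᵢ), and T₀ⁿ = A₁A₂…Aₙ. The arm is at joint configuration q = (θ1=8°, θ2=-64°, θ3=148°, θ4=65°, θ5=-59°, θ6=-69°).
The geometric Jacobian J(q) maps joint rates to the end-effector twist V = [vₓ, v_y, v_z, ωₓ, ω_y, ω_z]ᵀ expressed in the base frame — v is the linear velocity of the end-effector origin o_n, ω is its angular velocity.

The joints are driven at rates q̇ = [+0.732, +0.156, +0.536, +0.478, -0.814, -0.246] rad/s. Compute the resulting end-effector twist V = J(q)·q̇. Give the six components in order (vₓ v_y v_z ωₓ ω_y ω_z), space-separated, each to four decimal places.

0.3338 -0.7757 -0.3190 0.3300 0.1628 0.6801

o_n = [-0.2777, -0.1251, -0.0467]
J₁: ẑ×o_n = [0.1251, -0.2777, 0.0000], ω = ẑ
J2: z=[0.1392, -0.9903, 0.0000] o=[0.1981, 0.0278, 0.0000] → [0.0463, 0.0065, -0.4924, 0.1392, -0.9903, 0.0000]
J3: z=[0.8900, 0.1251, 0.4384] o=[0.5150, 0.0724, -0.6561] → [0.1628, -0.8899, -0.0766, 0.8900, 0.1251, 0.4384]
J4: z=[-0.1120, -0.8721, 0.4763] o=[0.4398, 0.1528, -0.5265] → [-0.2861, -0.2880, -0.5946, -0.1120, -0.8721, 0.4763]
J5: z=[-0.1120, -0.8721, 0.4763] o=[-0.0696, -0.1379, -0.3809] → [-0.2976, -0.0617, -0.1829, -0.1120, -0.8721, 0.4763]
J6: z=[0.8390, 0.1738, 0.5156] o=[-0.2501, -0.4381, 0.0139] → [-0.1719, 0.0366, 0.2674, 0.8390, 0.1738, 0.5156]
V = J·q̇ = [0.3338, -0.7757, -0.3190, 0.3300, 0.1628, 0.6801]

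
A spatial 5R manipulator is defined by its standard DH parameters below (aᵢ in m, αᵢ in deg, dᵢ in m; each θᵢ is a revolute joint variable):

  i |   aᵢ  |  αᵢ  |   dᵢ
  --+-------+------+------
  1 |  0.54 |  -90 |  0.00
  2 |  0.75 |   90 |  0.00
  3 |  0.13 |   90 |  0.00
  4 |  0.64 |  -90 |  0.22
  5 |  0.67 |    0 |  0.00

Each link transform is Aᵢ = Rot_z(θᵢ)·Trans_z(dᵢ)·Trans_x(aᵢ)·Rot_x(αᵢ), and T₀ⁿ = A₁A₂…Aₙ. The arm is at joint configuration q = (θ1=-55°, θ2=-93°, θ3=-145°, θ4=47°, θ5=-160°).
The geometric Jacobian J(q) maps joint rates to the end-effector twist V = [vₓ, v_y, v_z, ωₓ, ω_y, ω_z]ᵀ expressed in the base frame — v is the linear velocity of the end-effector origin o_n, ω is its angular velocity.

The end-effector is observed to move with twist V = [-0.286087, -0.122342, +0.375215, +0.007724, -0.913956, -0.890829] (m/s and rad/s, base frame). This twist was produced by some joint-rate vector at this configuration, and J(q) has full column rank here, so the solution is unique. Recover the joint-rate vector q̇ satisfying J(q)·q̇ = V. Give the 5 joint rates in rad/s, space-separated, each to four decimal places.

-0.3210 -0.6180 -0.3110 0.4310 -0.6030

o_n = [0.5309, -0.2539, 0.3792]
J₁: ẑ×o_n = [0.2539, 0.5309, -0.0000], ω = ẑ
J2: z=[0.8192, 0.5736, 0.0000] o=[0.3097, -0.4423, 0.0000] → [0.2175, -0.3106, 0.0275, 0.8192, 0.5736, 0.0000]
J3: z=[-0.5728, 0.8180, -0.0523] o=[0.2872, -0.4102, 0.7490] → [-0.2943, -0.2246, -0.2889, -0.5728, 0.8180, -0.0523]
J4: z=[0.6882, 0.4453, -0.5728] o=[0.2293, -0.4575, 0.6426] → [-0.0007, 0.0086, 0.0059, 0.6882, 0.4453, -0.5728]
J5: z=[-0.0650, 0.8242, 0.5626] o=[-0.0817, -0.1356, 0.1351] → [0.2677, 0.3605, -0.4972, -0.0650, 0.8242, 0.5626]
q̇ = J⁺·V = [-0.3210, -0.6180, -0.3110, 0.4310, -0.6030]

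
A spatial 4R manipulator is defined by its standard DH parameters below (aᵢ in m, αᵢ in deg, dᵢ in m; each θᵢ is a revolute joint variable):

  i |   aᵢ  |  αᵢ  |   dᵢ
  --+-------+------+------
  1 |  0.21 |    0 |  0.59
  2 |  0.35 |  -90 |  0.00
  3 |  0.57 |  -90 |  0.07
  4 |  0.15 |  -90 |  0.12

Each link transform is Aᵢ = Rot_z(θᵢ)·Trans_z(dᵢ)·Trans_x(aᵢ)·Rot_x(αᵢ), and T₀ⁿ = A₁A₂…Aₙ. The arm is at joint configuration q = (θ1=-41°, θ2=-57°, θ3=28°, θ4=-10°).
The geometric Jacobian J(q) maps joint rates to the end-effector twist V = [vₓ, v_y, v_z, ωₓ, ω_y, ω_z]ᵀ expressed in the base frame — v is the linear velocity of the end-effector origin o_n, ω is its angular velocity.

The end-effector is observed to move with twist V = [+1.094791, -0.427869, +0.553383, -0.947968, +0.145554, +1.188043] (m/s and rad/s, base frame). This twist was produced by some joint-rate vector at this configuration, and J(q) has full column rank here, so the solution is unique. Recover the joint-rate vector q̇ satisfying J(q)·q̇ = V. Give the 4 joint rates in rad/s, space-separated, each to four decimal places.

o_n = [0.1245, -1.0695, 0.1471]
J₁: ẑ×o_n = [1.0695, 0.1245, -0.0000], ω = ẑ
J2: z=[0.0000, 0.0000, 1.0000] o=[0.1585, -0.1378, 0.5900] → [0.9317, -0.0340, 0.0000, 0.0000, 0.0000, 1.0000]
J3: z=[0.9903, -0.1392, 0.0000] o=[0.1098, -0.4844, 0.5900] → [0.0616, 0.4386, -0.5774, 0.9903, -0.1392, 0.0000]
J4: z=[0.0653, 0.4649, -0.8829] o=[0.1091, -0.9925, 0.3224] → [-0.1495, -0.0022, -0.0122, 0.0653, 0.4649, -0.8829]
q̇ = J⁺·V = [0.2140, 0.9970, -0.9590, 0.0260]

0.2140 0.9970 -0.9590 0.0260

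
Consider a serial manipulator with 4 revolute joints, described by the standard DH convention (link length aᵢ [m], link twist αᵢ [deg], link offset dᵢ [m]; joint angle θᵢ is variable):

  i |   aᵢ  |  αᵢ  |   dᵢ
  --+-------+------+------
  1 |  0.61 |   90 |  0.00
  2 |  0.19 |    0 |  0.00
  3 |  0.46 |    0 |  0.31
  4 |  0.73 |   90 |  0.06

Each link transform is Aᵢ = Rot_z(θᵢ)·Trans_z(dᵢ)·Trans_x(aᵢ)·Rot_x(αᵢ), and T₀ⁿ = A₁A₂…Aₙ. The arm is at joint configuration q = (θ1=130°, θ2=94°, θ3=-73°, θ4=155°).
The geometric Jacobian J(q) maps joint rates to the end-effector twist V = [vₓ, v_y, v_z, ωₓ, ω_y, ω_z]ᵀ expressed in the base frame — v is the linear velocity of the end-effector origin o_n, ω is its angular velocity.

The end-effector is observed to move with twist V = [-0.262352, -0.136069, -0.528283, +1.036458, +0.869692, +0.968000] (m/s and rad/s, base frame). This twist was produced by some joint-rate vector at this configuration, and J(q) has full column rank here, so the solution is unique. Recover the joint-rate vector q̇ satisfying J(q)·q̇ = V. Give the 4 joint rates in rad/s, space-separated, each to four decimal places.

0.9680 0.2540 0.8180 0.2810

o_n = [0.0919, 0.4661, 0.4053]
J₁: ẑ×o_n = [-0.4661, 0.0919, 0.0000], ω = ẑ
J2: z=[0.7660, 0.6428, 0.0000] o=[-0.3921, 0.4673, 0.0000] → [0.2605, -0.3105, -0.3120, 0.7660, 0.6428, 0.0000]
J3: z=[0.7660, 0.6428, 0.0000] o=[-0.3836, 0.4571, 0.1895] → [0.1387, -0.1653, -0.2988, 0.7660, 0.6428, 0.0000]
J4: z=[0.7660, 0.6428, 0.0000] o=[-0.4222, 0.9854, 0.3544] → [0.0327, -0.0390, -0.7282, 0.7660, 0.6428, 0.0000]
q̇ = J⁺·V = [0.9680, 0.2540, 0.8180, 0.2810]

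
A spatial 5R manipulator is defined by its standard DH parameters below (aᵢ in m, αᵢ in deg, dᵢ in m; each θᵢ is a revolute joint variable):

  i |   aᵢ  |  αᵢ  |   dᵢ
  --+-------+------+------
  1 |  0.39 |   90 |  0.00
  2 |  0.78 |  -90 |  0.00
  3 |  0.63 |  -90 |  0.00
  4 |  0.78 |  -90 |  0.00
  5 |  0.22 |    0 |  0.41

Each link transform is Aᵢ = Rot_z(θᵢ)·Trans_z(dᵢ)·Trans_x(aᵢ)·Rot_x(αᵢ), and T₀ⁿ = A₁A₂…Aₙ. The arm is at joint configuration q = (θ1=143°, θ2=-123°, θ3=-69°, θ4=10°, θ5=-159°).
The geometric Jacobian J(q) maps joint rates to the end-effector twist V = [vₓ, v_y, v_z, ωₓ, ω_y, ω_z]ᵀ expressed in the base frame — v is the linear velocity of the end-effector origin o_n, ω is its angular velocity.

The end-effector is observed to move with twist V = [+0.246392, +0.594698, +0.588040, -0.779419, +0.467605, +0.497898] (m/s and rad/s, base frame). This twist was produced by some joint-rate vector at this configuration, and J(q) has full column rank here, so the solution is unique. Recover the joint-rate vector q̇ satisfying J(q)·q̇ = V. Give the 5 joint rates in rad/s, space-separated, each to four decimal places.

0.0480 -0.5760 -0.2630 -0.9840 -0.7880

o_n = [1.1873, 0.3846, -0.7797]
J₁: ẑ×o_n = [-0.3846, 1.1873, 0.0000], ω = ẑ
J2: z=[0.6018, 0.7986, 0.0000] o=[-0.3115, 0.2347, 0.0000] → [-0.6227, 0.4692, -1.1067, 0.6018, 0.7986, 0.0000]
J3: z=[-0.6698, 0.5047, -0.5446] o=[0.0278, -0.0210, -0.6542] → [0.1576, -0.7156, -0.8569, -0.6698, 0.5047, -0.5446]
J4: z=[0.1904, -0.5922, -0.7830] o=[0.4800, 0.3748, -0.8435] → [-0.0301, -0.5660, 0.4208, 0.1904, -0.5922, -0.7830]
J5: z=[0.5350, -0.6061, 0.5886] o=[1.1220, 0.7889, -1.0006] → [0.1040, -0.0798, -0.1767, 0.5350, -0.6061, 0.5886]
q̇ = J⁺·V = [0.0480, -0.5760, -0.2630, -0.9840, -0.7880]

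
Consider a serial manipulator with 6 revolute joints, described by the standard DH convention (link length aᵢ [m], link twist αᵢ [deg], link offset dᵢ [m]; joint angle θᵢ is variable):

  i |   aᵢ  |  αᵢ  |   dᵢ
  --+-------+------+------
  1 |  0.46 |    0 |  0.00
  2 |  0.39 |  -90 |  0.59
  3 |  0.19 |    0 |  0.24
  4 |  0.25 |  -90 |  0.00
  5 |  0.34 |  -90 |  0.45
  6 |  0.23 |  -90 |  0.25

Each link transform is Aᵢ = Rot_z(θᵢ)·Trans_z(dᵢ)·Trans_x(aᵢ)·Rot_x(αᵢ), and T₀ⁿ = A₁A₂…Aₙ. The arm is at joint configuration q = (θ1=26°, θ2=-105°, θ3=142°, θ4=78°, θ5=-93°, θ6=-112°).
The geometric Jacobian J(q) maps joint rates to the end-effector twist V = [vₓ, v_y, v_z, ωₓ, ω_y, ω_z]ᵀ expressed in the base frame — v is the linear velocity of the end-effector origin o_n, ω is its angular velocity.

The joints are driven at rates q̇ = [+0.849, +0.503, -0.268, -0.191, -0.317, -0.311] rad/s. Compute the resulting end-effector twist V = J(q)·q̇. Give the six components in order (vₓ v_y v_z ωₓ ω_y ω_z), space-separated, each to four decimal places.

o_n = [0.9668, 0.0097, 1.2937]
J₁: ẑ×o_n = [-0.0097, 0.9668, 0.0000], ω = ẑ
J2: z=[0.0000, 0.0000, 1.0000] o=[0.4134, 0.2017, 0.0000] → [0.1920, 0.5534, -0.0000, 0.0000, 0.0000, 1.0000]
J3: z=[0.9816, 0.1908, 0.0000] o=[0.4879, -0.1812, 0.5900] → [0.1343, -0.6908, 0.0960, 0.9816, 0.1908, 0.0000]
J4: z=[0.9816, 0.1908, 0.0000] o=[0.6949, 0.0116, 0.4730] → [0.1566, -0.8056, -0.0537, 0.9816, 0.1908, 0.0000]
J5: z=[0.1226, -0.6310, 0.7660] o=[0.6583, 0.1996, 0.6337] → [-0.2710, 0.1554, 0.1714, 0.1226, -0.6310, 0.7660]
J6: z=[-0.0946, 0.7609, 0.6419] o=[1.0494, -0.0330, 0.9670] → [0.2212, -0.0221, 0.0588, -0.0946, 0.7609, 0.6419]
V = J·q̇ = [0.0395, 1.3958, -0.0881, -0.4600, -0.1242, 0.9095]

0.0395 1.3958 -0.0881 -0.4600 -0.1242 0.9095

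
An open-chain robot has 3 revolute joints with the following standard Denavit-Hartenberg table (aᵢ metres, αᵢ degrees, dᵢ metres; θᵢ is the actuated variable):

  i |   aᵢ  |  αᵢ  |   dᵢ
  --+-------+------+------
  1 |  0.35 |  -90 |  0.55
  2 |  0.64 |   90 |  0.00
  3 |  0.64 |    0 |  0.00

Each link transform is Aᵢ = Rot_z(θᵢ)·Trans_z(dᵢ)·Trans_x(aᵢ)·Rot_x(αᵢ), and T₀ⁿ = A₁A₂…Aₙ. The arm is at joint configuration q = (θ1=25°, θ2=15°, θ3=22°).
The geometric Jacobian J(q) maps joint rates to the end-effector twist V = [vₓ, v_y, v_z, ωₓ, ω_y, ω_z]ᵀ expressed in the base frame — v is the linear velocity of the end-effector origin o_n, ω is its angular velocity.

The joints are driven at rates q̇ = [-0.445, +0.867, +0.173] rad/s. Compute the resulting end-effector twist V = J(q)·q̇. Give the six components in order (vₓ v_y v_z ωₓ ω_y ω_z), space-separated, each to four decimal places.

o_n = [1.2956, 0.8687, 0.2308]
J₁: ẑ×o_n = [-0.8687, 1.2956, 0.0000], ω = ẑ
J2: z=[-0.4226, 0.9063, 0.0000] o=[0.3172, 0.1479, 0.5500] → [-0.2893, -0.1349, -1.1914, -0.4226, 0.9063, 0.0000]
J3: z=[0.2346, 0.1094, 0.9659] o=[0.8775, 0.4092, 0.3844] → [-0.4607, 0.4399, 0.0621, 0.2346, 0.1094, 0.9659]
V = J·q̇ = [0.0560, -0.6174, -1.0222, -0.3258, 0.8047, -0.2779]

0.0560 -0.6174 -1.0222 -0.3258 0.8047 -0.2779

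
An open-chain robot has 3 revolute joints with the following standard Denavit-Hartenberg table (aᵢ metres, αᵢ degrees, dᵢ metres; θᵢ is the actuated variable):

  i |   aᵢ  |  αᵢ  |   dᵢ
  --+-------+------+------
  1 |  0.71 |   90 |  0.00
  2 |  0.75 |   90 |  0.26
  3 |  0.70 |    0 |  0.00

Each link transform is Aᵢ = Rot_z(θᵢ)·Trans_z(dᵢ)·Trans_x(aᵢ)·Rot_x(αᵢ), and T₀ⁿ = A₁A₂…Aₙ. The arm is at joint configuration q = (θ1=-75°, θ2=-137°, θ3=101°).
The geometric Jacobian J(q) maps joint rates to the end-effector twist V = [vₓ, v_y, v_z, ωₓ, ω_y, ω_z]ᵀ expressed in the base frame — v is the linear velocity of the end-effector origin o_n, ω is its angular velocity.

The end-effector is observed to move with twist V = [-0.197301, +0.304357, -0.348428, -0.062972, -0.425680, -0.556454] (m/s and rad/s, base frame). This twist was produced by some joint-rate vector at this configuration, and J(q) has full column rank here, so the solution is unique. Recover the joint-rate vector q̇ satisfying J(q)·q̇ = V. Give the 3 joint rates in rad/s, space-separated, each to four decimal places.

o_n = [-0.8478, -0.4955, -0.4204]
J₁: ẑ×o_n = [0.4955, -0.8478, 0.0000], ω = ẑ
J2: z=[-0.9659, -0.2588, 0.0000] o=[0.1838, -0.6858, 0.0000] → [0.1088, -0.4061, -0.4508, -0.9659, -0.2588, 0.0000]
J3: z=[-0.1765, 0.6588, 0.7314] o=[-0.2093, -0.2233, -0.5115] → [0.2591, -0.4508, 0.4686, -0.1765, 0.6588, 0.7314]
q̇ = J⁺·V = [-0.1330, 0.1710, -0.5790]

-0.1330 0.1710 -0.5790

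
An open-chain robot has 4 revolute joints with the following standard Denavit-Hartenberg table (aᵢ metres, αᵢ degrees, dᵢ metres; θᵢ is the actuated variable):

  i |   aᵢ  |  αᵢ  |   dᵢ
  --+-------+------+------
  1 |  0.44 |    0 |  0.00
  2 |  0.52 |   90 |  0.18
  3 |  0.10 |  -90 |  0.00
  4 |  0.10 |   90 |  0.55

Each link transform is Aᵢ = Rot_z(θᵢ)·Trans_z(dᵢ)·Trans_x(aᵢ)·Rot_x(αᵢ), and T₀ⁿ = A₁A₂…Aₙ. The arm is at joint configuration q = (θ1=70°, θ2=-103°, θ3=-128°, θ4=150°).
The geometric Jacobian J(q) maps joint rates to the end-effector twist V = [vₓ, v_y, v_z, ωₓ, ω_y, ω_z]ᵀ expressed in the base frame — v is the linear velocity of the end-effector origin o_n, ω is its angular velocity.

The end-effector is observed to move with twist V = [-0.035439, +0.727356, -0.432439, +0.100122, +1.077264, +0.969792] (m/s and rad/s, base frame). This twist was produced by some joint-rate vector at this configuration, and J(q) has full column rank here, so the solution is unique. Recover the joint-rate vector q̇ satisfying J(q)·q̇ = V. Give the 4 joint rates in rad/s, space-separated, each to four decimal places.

o_n = [0.9704, -0.0594, -0.1692]
J₁: ẑ×o_n = [0.0594, 0.9704, -0.0000], ω = ẑ
J2: z=[0.0000, 0.0000, 1.0000] o=[0.1505, 0.4135, 0.0000] → [0.4728, 0.8199, -0.0000, 0.0000, 0.0000, 1.0000]
J3: z=[-0.5446, -0.8387, 0.0000] o=[0.5866, 0.1303, 0.1800] → [0.2928, -0.1902, 0.4252, -0.5446, -0.8387, 0.0000]
J4: z=[0.6609, -0.4292, -0.6157] o=[0.5350, 0.1638, 0.1012] → [-0.0214, -0.0894, 0.0394, 0.6609, -0.4292, -0.6157]
q̇ = J⁺·V = [0.1000, 0.4770, -0.9580, -0.6380]

0.1000 0.4770 -0.9580 -0.6380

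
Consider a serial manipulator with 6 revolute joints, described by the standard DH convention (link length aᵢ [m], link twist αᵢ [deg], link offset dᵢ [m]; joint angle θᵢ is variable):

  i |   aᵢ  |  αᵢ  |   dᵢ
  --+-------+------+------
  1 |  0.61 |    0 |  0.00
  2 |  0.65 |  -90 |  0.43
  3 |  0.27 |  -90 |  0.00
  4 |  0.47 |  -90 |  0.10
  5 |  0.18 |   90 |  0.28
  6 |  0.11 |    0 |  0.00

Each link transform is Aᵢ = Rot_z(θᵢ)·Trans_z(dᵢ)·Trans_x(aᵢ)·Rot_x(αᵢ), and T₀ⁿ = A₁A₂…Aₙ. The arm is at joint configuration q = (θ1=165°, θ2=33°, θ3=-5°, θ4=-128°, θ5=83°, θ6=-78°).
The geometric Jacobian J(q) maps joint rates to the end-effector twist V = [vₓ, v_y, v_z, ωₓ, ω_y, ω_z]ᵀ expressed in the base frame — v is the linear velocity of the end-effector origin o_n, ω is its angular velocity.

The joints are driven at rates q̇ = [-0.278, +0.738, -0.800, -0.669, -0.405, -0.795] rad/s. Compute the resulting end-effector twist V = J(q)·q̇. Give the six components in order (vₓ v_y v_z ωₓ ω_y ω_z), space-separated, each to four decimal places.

o_n = [-1.1417, -0.5431, 0.5398]
J₁: ẑ×o_n = [0.5431, -1.1417, 0.0000], ω = ẑ
J2: z=[0.0000, 0.0000, 1.0000] o=[-0.5892, 0.1579, 0.0000] → [0.7010, -0.5525, 0.0000, 0.0000, 0.0000, 1.0000]
J3: z=[0.3090, -0.9511, 0.0000] o=[-1.2074, -0.0430, 0.4300] → [-0.1044, -0.0339, -0.0921, 0.3090, -0.9511, 0.0000]
J4: z=[-0.0829, -0.0269, -0.9962] o=[-1.4632, -0.1261, 0.4535] → [-0.4178, -0.3132, 0.0432, -0.0829, -0.0269, -0.9962]
J5: z=[-0.5563, -0.8281, 0.0687] o=[-1.0829, -0.3920, 0.3287] → [-0.1644, 0.1134, 0.0354, -0.5563, -0.8281, 0.0687]
J6: z=[0.8105, -0.5590, -0.1747] o=[-1.2057, -0.6313, 0.5247] → [0.0070, -0.0234, 0.1073, 0.8105, -0.5590, -0.1747]
V = J·q̇ = [0.7905, 0.1190, -0.0549, -0.6108, 1.5587, 1.2375]

0.7905 0.1190 -0.0549 -0.6108 1.5587 1.2375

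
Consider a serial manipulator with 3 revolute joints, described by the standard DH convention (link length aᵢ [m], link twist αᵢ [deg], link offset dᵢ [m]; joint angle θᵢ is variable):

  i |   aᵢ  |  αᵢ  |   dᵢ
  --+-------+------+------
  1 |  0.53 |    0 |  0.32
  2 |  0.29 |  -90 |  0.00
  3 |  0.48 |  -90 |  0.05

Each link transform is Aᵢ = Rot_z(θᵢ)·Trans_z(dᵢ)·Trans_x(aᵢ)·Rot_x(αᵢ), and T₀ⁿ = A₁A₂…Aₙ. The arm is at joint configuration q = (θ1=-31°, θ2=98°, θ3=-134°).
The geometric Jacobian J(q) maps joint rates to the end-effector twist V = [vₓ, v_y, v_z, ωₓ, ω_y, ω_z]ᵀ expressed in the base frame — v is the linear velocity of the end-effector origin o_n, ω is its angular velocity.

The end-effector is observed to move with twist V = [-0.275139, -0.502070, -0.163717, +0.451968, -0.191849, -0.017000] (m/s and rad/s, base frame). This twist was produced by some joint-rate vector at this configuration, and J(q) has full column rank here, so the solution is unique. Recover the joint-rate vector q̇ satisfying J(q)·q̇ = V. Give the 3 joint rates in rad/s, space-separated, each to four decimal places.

-0.7640 0.7470 -0.4910

o_n = [0.3913, -0.2934, 0.6653]
J₁: ẑ×o_n = [0.2934, 0.3913, -0.0000], ω = ẑ
J2: z=[0.0000, 0.0000, 1.0000] o=[0.4543, -0.2730, 0.3200] → [0.0204, -0.0630, 0.0000, 0.0000, 0.0000, 1.0000]
J3: z=[-0.9205, 0.3907, 0.0000] o=[0.5676, -0.0060, 0.3200] → [0.1349, 0.3178, 0.3334, -0.9205, 0.3907, 0.0000]
q̇ = J⁺·V = [-0.7640, 0.7470, -0.4910]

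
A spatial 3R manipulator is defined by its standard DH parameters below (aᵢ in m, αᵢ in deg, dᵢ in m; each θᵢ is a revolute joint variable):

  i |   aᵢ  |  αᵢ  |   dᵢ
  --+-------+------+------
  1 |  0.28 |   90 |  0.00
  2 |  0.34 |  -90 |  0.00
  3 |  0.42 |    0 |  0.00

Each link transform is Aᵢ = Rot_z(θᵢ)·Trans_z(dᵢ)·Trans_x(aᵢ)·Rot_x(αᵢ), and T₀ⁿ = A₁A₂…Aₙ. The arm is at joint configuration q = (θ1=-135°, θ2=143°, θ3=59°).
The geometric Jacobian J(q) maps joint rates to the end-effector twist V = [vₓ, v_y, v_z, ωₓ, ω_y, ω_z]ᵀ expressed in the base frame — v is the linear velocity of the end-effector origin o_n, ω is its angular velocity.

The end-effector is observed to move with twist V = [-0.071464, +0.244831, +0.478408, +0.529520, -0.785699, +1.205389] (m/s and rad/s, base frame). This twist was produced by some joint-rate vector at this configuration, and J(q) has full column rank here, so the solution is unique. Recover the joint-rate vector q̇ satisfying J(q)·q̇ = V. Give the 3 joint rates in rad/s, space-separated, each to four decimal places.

o_n = [0.3707, -0.1384, 0.3348]
J₁: ẑ×o_n = [0.1384, 0.3707, -0.0000], ω = ẑ
J2: z=[-0.7071, 0.7071, 0.0000] o=[-0.1980, -0.1980, 0.0000] → [0.2367, 0.2367, -0.4443, -0.7071, 0.7071, 0.0000]
J3: z=[0.4255, 0.4255, -0.7986] o=[-0.0060, -0.0060, 0.2046] → [-0.0503, -0.3563, -0.2167, 0.4255, 0.4255, -0.7986]
q̇ = J⁺·V = [0.9650, -0.9300, -0.3010]

0.9650 -0.9300 -0.3010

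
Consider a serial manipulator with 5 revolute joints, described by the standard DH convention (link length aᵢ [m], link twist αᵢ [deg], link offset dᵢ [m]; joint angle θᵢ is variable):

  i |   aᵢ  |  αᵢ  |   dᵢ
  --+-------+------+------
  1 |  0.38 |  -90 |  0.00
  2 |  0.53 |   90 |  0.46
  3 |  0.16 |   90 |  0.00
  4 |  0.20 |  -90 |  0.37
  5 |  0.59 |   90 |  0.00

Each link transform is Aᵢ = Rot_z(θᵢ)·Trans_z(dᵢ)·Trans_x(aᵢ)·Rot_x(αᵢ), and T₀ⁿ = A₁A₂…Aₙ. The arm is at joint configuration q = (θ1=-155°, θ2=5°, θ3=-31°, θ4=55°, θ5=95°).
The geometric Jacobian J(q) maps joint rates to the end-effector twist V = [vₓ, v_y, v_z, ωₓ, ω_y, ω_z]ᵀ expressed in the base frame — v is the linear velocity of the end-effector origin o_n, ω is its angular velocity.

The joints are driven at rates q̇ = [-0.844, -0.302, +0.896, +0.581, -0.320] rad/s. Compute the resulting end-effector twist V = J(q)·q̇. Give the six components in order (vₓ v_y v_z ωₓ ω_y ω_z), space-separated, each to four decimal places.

-0.7111 0.5098 0.4636 -0.3841 0.8526 -0.1278

o_n = [-0.9036, -0.9955, 0.0470]
J₁: ẑ×o_n = [0.9955, -0.9036, 0.0000], ω = ẑ
J2: z=[0.4226, -0.9063, 0.0000] o=[-0.3444, -0.1606, 0.0000] → [-0.0426, -0.0198, -0.8597, 0.4226, -0.9063, 0.0000]
J3: z=[-0.0790, -0.0368, 0.9962] o=[-0.6285, -0.8006, -0.0462] → [0.1907, -0.2667, 0.0053, -0.0790, -0.0368, 0.9962]
J4: z=[0.1028, 0.9937, 0.0449] o=[-0.7872, -0.7837, -0.0581] → [0.1139, -0.0160, 0.0940, 0.1028, 0.9937, 0.0449]
J5: z=[0.7669, -0.1079, 0.6326] o=[-0.8758, -0.4099, 0.1131] → [0.3776, 0.0331, -0.4521, 0.7669, -0.1079, 0.6326]
V = J·q̇ = [-0.7111, 0.5098, 0.4636, -0.3841, 0.8526, -0.1278]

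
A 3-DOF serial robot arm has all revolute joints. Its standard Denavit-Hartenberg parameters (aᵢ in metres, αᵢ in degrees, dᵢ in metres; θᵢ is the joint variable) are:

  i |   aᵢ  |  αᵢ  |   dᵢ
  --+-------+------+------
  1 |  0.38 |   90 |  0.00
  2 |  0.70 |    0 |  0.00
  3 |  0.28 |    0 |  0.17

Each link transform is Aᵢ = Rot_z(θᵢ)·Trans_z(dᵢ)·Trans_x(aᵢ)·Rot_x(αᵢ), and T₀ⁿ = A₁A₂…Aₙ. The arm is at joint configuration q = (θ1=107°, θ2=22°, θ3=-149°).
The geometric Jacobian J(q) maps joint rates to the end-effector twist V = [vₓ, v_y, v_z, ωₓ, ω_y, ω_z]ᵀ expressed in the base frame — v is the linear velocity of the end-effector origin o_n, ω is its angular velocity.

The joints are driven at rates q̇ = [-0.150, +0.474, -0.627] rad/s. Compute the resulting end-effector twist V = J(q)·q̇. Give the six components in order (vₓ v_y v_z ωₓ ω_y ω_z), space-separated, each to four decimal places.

0.1772 -0.1382 0.3334 -0.1463 -0.0447 -0.1500

o_n = [-0.0890, 0.8726, 0.0386]
J₁: ẑ×o_n = [-0.8726, -0.0890, 0.0000], ω = ẑ
J2: z=[0.9563, 0.2924, 0.0000] o=[-0.1111, 0.3634, 0.0000] → [0.0113, -0.0369, 0.4805, 0.9563, 0.2924, 0.0000]
J3: z=[0.9563, 0.2924, 0.0000] o=[-0.3009, 0.9841, 0.2622] → [-0.0654, 0.2138, -0.1685, 0.9563, 0.2924, 0.0000]
V = J·q̇ = [0.1772, -0.1382, 0.3334, -0.1463, -0.0447, -0.1500]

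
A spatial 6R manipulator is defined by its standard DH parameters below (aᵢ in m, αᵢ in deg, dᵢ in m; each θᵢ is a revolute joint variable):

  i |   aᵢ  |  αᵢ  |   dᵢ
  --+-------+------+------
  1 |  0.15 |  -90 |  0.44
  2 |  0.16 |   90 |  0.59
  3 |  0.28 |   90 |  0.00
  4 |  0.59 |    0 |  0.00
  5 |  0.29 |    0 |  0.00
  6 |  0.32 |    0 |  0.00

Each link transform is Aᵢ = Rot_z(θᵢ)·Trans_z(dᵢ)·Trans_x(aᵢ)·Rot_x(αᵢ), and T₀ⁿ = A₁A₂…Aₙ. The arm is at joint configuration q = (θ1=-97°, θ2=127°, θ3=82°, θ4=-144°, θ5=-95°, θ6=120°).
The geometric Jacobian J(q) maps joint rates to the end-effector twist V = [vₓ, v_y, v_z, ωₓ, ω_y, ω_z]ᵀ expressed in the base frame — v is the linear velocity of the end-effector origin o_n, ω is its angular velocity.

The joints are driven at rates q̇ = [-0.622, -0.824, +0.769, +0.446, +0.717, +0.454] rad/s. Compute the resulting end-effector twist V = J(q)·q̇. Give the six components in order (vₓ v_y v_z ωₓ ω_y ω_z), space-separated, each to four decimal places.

o_n = [0.1175, 0.1933, 0.5955]
J₁: ẑ×o_n = [-0.1933, 0.1175, 0.0000], ω = ẑ
J2: z=[0.9925, -0.1219, 0.0000] o=[-0.0183, -0.1489, 0.4400] → [-0.0190, -0.1544, 0.3562, 0.9925, -0.1219, 0.0000]
J3: z=[-0.0973, -0.7927, -0.6018] o=[0.5791, -0.1252, 0.3122] → [-0.0329, 0.3053, -0.3969, -0.0973, -0.7927, -0.6018]
J4: z=[-0.0655, 0.6085, -0.7909] o=[0.8571, -0.1357, 0.2811] → [0.4516, 0.6055, 0.4285, -0.0655, 0.6085, -0.7909]
J5: z=[-0.0655, 0.6085, -0.7909] o=[0.4169, 0.1571, 0.5429] → [0.0607, 0.2402, 0.1798, -0.0655, 0.6085, -0.7909]
J6: z=[-0.0655, 0.6085, -0.7909] o=[0.2443, -0.0343, 0.4099] → [0.2930, 0.1125, 0.0623, -0.0655, 0.6085, -0.7909]
V = J·q̇ = [0.4886, 0.7823, -0.2505, -0.9986, 0.4748, -2.3636]

0.4886 0.7823 -0.2505 -0.9986 0.4748 -2.3636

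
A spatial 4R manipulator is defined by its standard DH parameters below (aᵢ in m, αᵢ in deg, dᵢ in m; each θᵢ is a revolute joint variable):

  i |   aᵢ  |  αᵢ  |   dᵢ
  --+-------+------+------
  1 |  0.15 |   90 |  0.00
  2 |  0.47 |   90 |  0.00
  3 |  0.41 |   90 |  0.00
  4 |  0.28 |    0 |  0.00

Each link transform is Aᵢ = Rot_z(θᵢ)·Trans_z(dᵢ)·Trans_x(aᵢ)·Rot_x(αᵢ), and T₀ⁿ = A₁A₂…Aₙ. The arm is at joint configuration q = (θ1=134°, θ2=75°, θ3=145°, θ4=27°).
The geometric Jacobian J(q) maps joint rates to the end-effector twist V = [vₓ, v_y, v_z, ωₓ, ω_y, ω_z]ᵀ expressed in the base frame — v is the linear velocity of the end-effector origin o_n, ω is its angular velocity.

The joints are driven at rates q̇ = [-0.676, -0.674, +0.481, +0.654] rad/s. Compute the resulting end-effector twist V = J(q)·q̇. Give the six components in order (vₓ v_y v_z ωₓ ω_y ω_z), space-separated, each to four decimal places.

o_n = [0.0952, 0.4459, -0.1007]
J₁: ẑ×o_n = [-0.4459, 0.0952, 0.0000], ω = ẑ
J2: z=[0.7193, 0.6947, 0.0000] o=[-0.1042, 0.1079, 0.0000] → [-0.0700, 0.0725, 0.1046, 0.7193, 0.6947, 0.0000]
J3: z=[-0.6710, 0.6948, -0.2588] o=[-0.1887, 0.1954, 0.4540] → [-0.3206, -0.4457, -0.3654, -0.6710, 0.6948, -0.2588]
J4: z=[0.4861, 0.6758, 0.5540] o=[0.0408, 0.2962, 0.1296] → [-0.2386, 0.1421, 0.0360, 0.4861, 0.6758, 0.5540]
V = J·q̇ = [0.0384, -0.2347, -0.2227, -0.4897, 0.3080, -0.4382]

0.0384 -0.2347 -0.2227 -0.4897 0.3080 -0.4382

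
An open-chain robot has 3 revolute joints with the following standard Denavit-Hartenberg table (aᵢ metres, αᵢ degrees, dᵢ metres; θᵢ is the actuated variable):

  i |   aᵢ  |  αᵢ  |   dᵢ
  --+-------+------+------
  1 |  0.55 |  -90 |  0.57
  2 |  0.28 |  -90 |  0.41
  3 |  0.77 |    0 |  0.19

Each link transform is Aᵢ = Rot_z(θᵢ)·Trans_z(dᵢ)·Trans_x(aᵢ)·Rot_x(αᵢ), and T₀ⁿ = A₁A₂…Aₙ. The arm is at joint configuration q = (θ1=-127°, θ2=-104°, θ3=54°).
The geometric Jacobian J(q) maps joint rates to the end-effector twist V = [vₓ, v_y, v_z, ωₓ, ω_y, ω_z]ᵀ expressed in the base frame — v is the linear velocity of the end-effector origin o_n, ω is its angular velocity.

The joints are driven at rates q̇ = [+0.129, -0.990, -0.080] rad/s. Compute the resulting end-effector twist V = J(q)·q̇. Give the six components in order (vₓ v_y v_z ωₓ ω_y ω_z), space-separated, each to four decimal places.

o_n = [-0.5054, -0.3168, 1.3268]
J₁: ẑ×o_n = [0.3168, -0.5054, 0.0000], ω = ẑ
J2: z=[0.7986, -0.6018, 0.0000] o=[-0.3310, -0.4392, 0.5700] → [-0.4555, -0.6044, -0.0071, 0.7986, -0.6018, 0.0000]
J3: z=[-0.5839, -0.7749, 0.2419] o=[0.0372, -0.6319, 0.8417] → [-0.4522, 0.1520, -0.6044, -0.5839, -0.7749, 0.2419]
V = J·q̇ = [0.5279, 0.5210, 0.0554, -0.7439, 0.6578, 0.1096]

0.5279 0.5210 0.0554 -0.7439 0.6578 0.1096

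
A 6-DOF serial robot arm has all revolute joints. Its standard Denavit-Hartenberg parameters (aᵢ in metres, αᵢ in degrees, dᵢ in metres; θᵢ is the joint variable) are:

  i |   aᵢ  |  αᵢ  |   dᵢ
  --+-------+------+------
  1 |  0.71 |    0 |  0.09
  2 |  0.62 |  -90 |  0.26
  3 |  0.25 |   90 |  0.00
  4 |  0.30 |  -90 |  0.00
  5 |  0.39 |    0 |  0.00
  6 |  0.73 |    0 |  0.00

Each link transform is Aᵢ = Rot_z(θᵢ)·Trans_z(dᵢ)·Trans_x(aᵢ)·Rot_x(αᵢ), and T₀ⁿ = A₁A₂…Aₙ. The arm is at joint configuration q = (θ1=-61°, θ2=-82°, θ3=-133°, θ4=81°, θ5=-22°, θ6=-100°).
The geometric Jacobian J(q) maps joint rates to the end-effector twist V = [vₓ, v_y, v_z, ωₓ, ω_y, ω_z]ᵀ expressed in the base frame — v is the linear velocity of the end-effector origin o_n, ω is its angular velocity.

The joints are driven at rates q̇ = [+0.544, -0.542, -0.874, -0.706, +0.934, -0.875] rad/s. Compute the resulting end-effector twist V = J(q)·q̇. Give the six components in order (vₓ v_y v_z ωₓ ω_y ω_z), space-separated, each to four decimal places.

o_n = [0.6189, -0.7538, 0.0424]
J₁: ẑ×o_n = [0.7538, 0.6189, -0.0000], ω = ẑ
J2: z=[0.0000, 0.0000, 1.0000] o=[0.3442, -0.6210, 0.0900] → [0.1328, 0.2747, -0.0000, 0.0000, 0.0000, 1.0000]
J3: z=[0.6018, -0.7986, 0.0000] o=[-0.1509, -0.9941, 0.3500] → [0.2456, 0.1851, 0.7594, 0.6018, -0.7986, 0.0000]
J4: z=[0.5841, 0.4401, -0.6820] o=[-0.0148, -0.8915, 0.5328] → [-0.1219, -0.1457, -0.1985, 0.5841, 0.4401, -0.6820]
J5: z=[-0.4438, -0.5303, -0.7223] o=[0.1891, -1.1089, 0.5672] → [0.5348, -0.5433, 0.0703, -0.4438, -0.5303, -0.7223]
J6: z=[-0.4438, -0.5303, -0.7223] o=[0.5202, -1.3066, 0.5089] → [0.6467, -0.2783, -0.1930, -0.4438, -0.5303, -0.7223]
V = J·q̇ = [0.1431, -0.1351, -0.2891, -0.9645, 0.3560, 0.4409]

0.1431 -0.1351 -0.2891 -0.9645 0.3560 0.4409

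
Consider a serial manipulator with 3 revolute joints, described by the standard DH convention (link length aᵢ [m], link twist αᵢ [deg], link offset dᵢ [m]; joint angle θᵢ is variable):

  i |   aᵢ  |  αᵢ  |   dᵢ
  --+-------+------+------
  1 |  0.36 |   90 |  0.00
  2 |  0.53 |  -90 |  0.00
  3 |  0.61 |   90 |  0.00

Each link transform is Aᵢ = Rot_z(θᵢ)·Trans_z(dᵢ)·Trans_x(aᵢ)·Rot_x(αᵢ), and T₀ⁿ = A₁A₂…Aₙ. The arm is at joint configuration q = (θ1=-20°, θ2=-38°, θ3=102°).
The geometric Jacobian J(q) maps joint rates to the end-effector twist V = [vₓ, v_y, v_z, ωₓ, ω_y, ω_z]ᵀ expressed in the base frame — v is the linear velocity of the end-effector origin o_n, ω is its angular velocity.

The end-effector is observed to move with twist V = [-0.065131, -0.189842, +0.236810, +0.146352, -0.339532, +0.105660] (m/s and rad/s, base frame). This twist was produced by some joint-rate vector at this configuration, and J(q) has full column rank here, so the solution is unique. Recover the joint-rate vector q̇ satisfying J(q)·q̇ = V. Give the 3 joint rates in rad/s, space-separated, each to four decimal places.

-0.2190 0.2690 0.4120

o_n = [0.8409, 0.3289, -0.2482]
J₁: ẑ×o_n = [-0.3289, 0.8409, 0.0000], ω = ẑ
J2: z=[-0.3420, -0.9397, 0.0000] o=[0.3383, -0.1231, 0.0000] → [0.2332, -0.0849, 0.3177, -0.3420, -0.9397, 0.0000]
J3: z=[0.5785, -0.2106, 0.7880] o=[0.7307, -0.2660, -0.3263] → [-0.4852, 0.0416, 0.3673, 0.5785, -0.2106, 0.7880]
q̇ = J⁺·V = [-0.2190, 0.2690, 0.4120]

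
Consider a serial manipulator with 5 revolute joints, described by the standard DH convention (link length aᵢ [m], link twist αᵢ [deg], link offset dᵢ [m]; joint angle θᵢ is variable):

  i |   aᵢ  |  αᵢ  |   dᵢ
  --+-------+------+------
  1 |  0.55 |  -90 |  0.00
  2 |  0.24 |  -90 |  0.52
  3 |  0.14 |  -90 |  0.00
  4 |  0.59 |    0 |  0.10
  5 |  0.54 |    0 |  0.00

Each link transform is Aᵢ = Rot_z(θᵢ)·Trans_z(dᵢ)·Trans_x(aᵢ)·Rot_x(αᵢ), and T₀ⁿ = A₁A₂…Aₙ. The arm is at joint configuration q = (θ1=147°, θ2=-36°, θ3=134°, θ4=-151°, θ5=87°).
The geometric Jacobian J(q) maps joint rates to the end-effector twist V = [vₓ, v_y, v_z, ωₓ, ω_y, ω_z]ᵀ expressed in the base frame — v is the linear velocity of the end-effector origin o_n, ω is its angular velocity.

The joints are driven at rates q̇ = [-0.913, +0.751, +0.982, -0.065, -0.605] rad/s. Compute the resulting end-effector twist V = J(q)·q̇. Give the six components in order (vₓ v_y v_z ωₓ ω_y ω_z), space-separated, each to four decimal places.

-0.0857 1.1155 -0.3643 -0.9666 0.2872 -1.4242

o_n = [-1.3968, 0.0848, -0.4684]
J₁: ẑ×o_n = [-0.0848, -1.3968, 0.0000], ω = ẑ
J2: z=[-0.5446, -0.8387, 0.0000] o=[-0.4613, 0.2996, 0.0000] → [0.3928, -0.2551, -0.6677, -0.5446, -0.8387, 0.0000]
J3: z=[-0.4930, 0.3201, -0.8090] o=[-0.9073, -0.0308, 0.1411] → [-0.1016, 0.0956, 0.0997, -0.4930, 0.3201, -0.8090]
J4: z=[0.1097, -0.8995, -0.4228] o=[-0.7865, 0.0108, 0.0839] → [0.5281, 0.3187, -0.5409, 0.1097, -0.8995, -0.4228]
J5: z=[0.1097, -0.8995, -0.4228] o=[-1.3619, -0.1410, 0.0209] → [0.5356, 0.0685, -0.0067, 0.1097, -0.8995, -0.4228]
V = J·q̇ = [-0.0857, 1.1155, -0.3643, -0.9666, 0.2872, -1.4242]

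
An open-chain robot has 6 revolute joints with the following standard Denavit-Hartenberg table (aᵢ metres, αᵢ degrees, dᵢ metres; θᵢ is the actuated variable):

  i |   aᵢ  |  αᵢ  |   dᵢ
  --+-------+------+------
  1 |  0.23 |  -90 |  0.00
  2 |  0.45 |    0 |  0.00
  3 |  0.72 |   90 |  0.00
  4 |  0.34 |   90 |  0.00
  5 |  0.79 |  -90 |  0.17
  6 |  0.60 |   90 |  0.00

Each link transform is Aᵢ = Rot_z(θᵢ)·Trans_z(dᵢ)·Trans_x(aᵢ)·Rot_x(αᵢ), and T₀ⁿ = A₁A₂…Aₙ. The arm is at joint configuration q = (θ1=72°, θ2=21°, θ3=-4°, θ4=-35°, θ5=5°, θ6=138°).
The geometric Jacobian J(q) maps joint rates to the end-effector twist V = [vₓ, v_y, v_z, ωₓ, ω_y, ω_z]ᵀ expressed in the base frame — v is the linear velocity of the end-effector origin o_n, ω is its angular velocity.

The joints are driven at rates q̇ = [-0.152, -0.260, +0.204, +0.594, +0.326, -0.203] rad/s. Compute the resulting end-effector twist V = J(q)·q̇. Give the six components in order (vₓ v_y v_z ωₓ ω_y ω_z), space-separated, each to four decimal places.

o_n = [0.8130, 1.8485, -0.5454]
J₁: ẑ×o_n = [-1.8485, 0.8130, 0.0000], ω = ẑ
J2: z=[-0.9511, 0.3090, 0.0000] o=[0.0711, 0.2187, 0.0000] → [-0.1686, -0.5187, -1.7793, -0.9511, 0.3090, 0.0000]
J3: z=[-0.9511, 0.3090, 0.0000] o=[0.2009, 0.6183, -0.1613] → [-0.1187, -0.3654, -1.3592, -0.9511, 0.3090, 0.0000]
J4: z=[0.0903, 0.2781, 0.9563] o=[0.4137, 1.2731, -0.3718] → [-0.5985, 0.3976, -0.0591, 0.0903, 0.2781, 0.9563]
J5: z=[0.6096, -0.7748, 0.1677] o=[0.6814, 1.4662, -0.4532] → [0.0074, 0.0783, 0.3350, 0.6096, -0.7748, 0.1677]
J6: z=[0.0214, 0.2275, 0.9735] o=[1.4111, 1.8004, -0.5473] → [-0.0464, -0.5823, 0.1371, 0.0214, 0.2275, 0.9735]
V = J·q̇ = [-0.0431, 0.3167, 0.2316, 0.3013, -0.1509, 0.2731]

-0.0431 0.3167 0.2316 0.3013 -0.1509 0.2731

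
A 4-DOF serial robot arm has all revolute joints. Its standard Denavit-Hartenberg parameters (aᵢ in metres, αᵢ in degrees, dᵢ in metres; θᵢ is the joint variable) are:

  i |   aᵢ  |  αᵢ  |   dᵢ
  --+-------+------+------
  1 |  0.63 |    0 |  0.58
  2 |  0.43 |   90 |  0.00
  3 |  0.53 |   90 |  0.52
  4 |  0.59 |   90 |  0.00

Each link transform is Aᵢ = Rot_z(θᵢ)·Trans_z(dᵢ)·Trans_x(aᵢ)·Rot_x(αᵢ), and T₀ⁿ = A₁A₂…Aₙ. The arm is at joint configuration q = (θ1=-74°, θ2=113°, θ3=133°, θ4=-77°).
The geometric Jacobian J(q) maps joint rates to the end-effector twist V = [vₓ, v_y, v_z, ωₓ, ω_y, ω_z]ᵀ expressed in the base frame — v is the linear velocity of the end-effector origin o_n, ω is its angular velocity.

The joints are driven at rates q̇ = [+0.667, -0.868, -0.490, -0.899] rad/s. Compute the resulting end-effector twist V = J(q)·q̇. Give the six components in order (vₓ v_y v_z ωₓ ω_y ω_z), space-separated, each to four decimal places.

o_n = [0.1220, -0.5768, 1.0647]
J₁: ẑ×o_n = [0.5768, 0.1220, -0.0000], ω = ẑ
J2: z=[0.0000, 0.0000, 1.0000] o=[0.1737, -0.6056, 0.5800] → [-0.0288, -0.0516, 0.0000, 0.0000, 0.0000, 1.0000]
J3: z=[0.6293, -0.7771, 0.0000] o=[0.5078, -0.3350, 0.5800] → [-0.3767, -0.3050, -0.4520, 0.6293, -0.7771, 0.0000]
J4: z=[0.5684, 0.4603, 0.6820] o=[0.5542, -0.9666, 0.9676] → [-0.2212, -0.3499, 0.4204, 0.5684, 0.4603, 0.6820]
V = J·q̇ = [0.7931, 0.5902, -0.1565, -0.8193, -0.0330, -0.8141]

0.7931 0.5902 -0.1565 -0.8193 -0.0330 -0.8141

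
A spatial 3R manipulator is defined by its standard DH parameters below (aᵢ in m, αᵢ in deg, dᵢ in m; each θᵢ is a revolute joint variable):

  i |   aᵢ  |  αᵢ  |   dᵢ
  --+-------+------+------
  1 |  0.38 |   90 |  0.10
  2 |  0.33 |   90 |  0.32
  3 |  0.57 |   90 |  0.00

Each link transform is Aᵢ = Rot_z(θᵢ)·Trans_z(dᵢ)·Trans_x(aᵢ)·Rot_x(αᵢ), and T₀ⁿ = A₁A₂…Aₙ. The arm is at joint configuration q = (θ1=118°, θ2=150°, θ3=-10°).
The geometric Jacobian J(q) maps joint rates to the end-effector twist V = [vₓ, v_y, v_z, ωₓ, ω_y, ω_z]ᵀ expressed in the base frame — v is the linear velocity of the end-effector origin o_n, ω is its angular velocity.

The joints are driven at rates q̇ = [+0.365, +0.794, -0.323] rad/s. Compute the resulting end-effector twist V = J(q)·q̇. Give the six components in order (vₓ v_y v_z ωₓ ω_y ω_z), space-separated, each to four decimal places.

o_n = [0.3791, -0.2423, 0.5457]
J₁: ẑ×o_n = [0.2423, 0.3791, -0.0000], ω = ẑ
J2: z=[0.8829, 0.4695, 0.0000] o=[-0.1784, 0.3355, 0.1000] → [0.2092, -0.3935, -0.7719, 0.8829, 0.4695, 0.0000]
J3: z=[-0.2347, 0.4415, 0.8660] o=[0.2383, 0.2334, 0.2650] → [0.5359, 0.1878, 0.0495, -0.2347, 0.4415, 0.8660]
V = J·q̇ = [0.0815, -0.2347, -0.6289, 0.7769, 0.2302, 0.0853]

0.0815 -0.2347 -0.6289 0.7769 0.2302 0.0853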